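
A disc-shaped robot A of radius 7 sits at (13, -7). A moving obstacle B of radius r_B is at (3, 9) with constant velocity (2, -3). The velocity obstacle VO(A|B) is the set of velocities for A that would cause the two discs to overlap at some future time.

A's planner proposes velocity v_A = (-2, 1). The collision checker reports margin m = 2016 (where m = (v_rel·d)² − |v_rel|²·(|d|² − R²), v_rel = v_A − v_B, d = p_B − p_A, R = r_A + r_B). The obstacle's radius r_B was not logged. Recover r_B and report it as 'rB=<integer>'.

m = 2016
d = (-10, 16);  v_rel = (-4, 4),  |v_rel|² = 32
v_rel×d = (-4)·(16) − (4)·(-10) = -24
since m = R²·32 − (-24)²:  R² = (576 + 2016) / 32 = 81
R = √81 = 9  ⇒  r_B = 9 − 7 = 2

rB=2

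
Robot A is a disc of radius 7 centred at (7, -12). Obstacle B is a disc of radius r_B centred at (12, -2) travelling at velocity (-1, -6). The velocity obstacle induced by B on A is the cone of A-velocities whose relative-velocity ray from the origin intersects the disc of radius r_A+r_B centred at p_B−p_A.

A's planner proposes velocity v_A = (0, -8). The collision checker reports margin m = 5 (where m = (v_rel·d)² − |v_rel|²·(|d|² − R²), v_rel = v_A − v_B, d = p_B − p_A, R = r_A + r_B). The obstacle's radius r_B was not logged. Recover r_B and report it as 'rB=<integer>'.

m = 5
d = (5, 10);  v_rel = (1, -2),  |v_rel|² = 5
v_rel×d = (1)·(10) − (-2)·(5) = 20
since m = R²·5 − 20²:  R² = (400 + 5) / 5 = 81
R = √81 = 9  ⇒  r_B = 9 − 7 = 2

rB=2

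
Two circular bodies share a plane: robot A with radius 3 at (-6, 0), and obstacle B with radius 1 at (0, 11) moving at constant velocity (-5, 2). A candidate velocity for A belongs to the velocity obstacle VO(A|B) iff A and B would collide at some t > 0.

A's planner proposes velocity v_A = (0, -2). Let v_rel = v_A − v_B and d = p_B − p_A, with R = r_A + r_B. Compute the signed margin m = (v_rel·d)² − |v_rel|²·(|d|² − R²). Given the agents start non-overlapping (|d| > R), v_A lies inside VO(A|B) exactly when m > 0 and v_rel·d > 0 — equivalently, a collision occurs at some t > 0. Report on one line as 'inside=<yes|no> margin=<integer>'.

d = (6, 11),  |d|² = 157;  R = 3+1 = 4,  c = 157−4² = 141
v_rel = (5, -4),  |v_rel|² = 41;  v_rel·d = (5)·(6) + (-4)·(11) = -14
41·t² + 28·t + 141 = 0  ⇒  m = (-14)² − 41·141 = -5585
m = -5585 < 0,  v_rel·d = -14 < 0  ⇒  outside

inside=no margin=-5585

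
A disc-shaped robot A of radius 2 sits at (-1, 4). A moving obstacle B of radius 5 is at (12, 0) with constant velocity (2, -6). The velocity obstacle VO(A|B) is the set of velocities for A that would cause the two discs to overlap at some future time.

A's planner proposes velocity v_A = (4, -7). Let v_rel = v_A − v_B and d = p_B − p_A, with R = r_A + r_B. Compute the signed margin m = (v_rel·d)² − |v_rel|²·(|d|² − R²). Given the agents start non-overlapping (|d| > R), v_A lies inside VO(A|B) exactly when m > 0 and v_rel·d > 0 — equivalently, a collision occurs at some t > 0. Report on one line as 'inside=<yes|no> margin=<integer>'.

d = (13, -4),  |d|² = 185;  R = 2+5 = 7,  c = 185−7² = 136
v_rel = (2, -1),  |v_rel|² = 5;  v_rel·d = (2)·(13) + (-1)·(-4) = 30
5·t² − 60·t + 136 = 0  ⇒  m = 30² − 5·136 = 220
m = 220 > 0,  v_rel·d = 30 > 0  ⇒  inside

inside=yes margin=220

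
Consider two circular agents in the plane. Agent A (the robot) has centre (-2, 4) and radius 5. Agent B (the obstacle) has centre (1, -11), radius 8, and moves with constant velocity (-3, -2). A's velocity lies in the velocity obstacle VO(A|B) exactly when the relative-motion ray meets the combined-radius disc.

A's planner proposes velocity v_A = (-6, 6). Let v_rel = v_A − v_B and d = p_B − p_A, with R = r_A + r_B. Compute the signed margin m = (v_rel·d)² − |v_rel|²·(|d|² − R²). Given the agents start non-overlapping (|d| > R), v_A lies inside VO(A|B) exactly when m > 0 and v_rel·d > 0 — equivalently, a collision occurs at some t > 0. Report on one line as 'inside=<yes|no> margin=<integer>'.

d = (3, -15),  |d|² = 234;  R = 5+8 = 13,  c = 234−13² = 65
v_rel = (-3, 8),  |v_rel|² = 73;  v_rel·d = (-3)·(3) + (8)·(-15) = -129
73·t² + 258·t + 65 = 0  ⇒  m = (-129)² − 73·65 = 11896
m = 11896 > 0,  v_rel·d = -129 < 0  ⇒  outside

inside=no margin=11896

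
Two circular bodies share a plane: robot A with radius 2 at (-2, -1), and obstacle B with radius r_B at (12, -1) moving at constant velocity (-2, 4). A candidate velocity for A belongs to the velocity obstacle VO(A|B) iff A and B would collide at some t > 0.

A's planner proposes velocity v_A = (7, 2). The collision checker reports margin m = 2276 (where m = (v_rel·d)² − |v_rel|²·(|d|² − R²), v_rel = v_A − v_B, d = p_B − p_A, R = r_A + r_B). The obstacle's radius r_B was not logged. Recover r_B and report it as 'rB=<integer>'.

m = 2276
d = (14, 0);  v_rel = (9, -2),  |v_rel|² = 85
v_rel×d = (9)·(0) − (-2)·(14) = 28
since m = R²·85 − 28²:  R² = (784 + 2276) / 85 = 36
R = √36 = 6  ⇒  r_B = 6 − 2 = 4

rB=4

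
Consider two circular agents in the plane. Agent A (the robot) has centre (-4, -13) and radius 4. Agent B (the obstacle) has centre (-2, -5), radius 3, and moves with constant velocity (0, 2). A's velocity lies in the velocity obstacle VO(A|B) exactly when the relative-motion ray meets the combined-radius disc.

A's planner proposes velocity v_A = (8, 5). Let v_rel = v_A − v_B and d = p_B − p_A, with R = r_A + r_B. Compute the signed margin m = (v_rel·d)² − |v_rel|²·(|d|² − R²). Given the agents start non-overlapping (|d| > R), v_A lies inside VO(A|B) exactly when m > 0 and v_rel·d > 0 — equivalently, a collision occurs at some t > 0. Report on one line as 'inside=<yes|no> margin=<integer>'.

d = (2, 8),  |d|² = 68;  R = 4+3 = 7,  c = 68−7² = 19
v_rel = (8, 3),  |v_rel|² = 73;  v_rel·d = (8)·(2) + (3)·(8) = 40
73·t² − 80·t + 19 = 0  ⇒  m = 40² − 73·19 = 213
m = 213 > 0,  v_rel·d = 40 > 0  ⇒  inside

inside=yes margin=213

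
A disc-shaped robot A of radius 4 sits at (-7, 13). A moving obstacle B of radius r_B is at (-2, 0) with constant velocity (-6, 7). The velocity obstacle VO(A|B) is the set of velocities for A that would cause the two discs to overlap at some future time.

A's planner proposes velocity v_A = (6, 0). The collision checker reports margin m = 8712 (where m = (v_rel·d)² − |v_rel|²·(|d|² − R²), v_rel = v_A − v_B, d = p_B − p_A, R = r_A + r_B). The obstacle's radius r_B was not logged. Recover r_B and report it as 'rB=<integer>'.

m = 8712
d = (5, -13);  v_rel = (12, -7),  |v_rel|² = 193
v_rel×d = (12)·(-13) − (-7)·(5) = -121
since m = R²·193 − (-121)²:  R² = (14641 + 8712) / 193 = 121
R = √121 = 11  ⇒  r_B = 11 − 4 = 7

rB=7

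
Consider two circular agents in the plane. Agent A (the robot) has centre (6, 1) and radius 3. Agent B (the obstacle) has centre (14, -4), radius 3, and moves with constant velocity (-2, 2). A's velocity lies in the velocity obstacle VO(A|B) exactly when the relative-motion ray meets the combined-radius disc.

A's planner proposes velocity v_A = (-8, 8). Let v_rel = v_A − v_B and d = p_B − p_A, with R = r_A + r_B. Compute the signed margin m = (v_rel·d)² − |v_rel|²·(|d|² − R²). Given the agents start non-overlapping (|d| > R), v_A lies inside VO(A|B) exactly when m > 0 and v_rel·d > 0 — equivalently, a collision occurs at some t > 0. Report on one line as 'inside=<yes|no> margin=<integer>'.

d = (8, -5),  |d|² = 89;  R = 3+3 = 6,  c = 89−6² = 53
v_rel = (-6, 6),  |v_rel|² = 72;  v_rel·d = (-6)·(8) + (6)·(-5) = -78
72·t² + 156·t + 53 = 0  ⇒  m = (-78)² − 72·53 = 2268
m = 2268 > 0,  v_rel·d = -78 < 0  ⇒  outside

inside=no margin=2268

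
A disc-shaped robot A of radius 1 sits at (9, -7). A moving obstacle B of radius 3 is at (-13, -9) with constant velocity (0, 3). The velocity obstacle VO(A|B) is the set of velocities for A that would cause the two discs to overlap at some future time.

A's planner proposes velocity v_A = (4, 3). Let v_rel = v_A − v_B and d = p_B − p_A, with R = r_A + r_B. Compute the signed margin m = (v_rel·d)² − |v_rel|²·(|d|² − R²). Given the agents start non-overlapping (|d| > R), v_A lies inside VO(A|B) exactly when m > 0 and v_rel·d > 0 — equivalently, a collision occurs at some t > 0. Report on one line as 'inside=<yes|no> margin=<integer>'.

d = (-22, -2),  |d|² = 488;  R = 1+3 = 4,  c = 488−4² = 472
v_rel = (4, 0),  |v_rel|² = 16;  v_rel·d = (4)·(-22) + (0)·(-2) = -88
16·t² + 176·t + 472 = 0  ⇒  m = (-88)² − 16·472 = 192
m = 192 > 0,  v_rel·d = -88 < 0  ⇒  outside

inside=no margin=192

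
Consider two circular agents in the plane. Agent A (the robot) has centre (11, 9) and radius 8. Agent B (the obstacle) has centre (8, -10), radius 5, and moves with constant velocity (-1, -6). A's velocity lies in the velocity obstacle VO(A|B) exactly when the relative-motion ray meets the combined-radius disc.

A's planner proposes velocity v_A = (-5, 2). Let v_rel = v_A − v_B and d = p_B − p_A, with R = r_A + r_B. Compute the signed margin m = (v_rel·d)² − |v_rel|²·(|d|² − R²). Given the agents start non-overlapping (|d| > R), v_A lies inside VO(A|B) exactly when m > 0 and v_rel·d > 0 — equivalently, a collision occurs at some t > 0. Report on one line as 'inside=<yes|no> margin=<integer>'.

d = (-3, -19),  |d|² = 370;  R = 8+5 = 13,  c = 370−13² = 201
v_rel = (-4, 8),  |v_rel|² = 80;  v_rel·d = (-4)·(-3) + (8)·(-19) = -140
80·t² + 280·t + 201 = 0  ⇒  m = (-140)² − 80·201 = 3520
m = 3520 > 0,  v_rel·d = -140 < 0  ⇒  outside

inside=no margin=3520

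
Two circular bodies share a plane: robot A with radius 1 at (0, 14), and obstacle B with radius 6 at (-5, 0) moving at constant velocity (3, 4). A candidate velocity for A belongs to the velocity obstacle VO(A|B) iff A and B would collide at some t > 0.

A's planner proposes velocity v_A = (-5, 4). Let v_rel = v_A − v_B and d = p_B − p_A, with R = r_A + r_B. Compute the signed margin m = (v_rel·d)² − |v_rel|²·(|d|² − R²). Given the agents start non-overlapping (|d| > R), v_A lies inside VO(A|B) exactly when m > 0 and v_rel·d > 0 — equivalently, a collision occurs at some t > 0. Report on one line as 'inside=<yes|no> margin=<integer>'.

d = (-5, -14),  |d|² = 221;  R = 1+6 = 7,  c = 221−7² = 172
v_rel = (-8, 0),  |v_rel|² = 64;  v_rel·d = (-8)·(-5) + (0)·(-14) = 40
64·t² − 80·t + 172 = 0  ⇒  m = 40² − 64·172 = -9408
m = -9408 < 0,  v_rel·d = 40 > 0  ⇒  outside

inside=no margin=-9408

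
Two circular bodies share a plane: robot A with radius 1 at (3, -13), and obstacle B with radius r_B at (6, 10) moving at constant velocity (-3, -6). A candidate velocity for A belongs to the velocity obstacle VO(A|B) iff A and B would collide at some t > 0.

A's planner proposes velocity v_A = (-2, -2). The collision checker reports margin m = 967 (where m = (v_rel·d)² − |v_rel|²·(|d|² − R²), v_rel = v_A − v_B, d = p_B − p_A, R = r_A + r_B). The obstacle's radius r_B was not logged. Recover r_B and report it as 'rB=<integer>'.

m = 967
d = (3, 23);  v_rel = (1, 4),  |v_rel|² = 17
v_rel×d = (1)·(23) − (4)·(3) = 11
since m = R²·17 − 11²:  R² = (121 + 967) / 17 = 64
R = √64 = 8  ⇒  r_B = 8 − 1 = 7

rB=7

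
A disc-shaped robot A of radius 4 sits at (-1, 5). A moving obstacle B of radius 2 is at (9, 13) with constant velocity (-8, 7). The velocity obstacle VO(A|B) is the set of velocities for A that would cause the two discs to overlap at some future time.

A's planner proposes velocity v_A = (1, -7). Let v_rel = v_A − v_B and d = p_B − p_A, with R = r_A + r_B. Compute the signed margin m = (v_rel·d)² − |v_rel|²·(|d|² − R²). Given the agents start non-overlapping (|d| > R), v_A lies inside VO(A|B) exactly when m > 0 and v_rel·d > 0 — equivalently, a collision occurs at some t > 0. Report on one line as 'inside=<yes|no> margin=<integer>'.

d = (10, 8),  |d|² = 164;  R = 4+2 = 6,  c = 164−6² = 128
v_rel = (9, -14),  |v_rel|² = 277;  v_rel·d = (9)·(10) + (-14)·(8) = -22
277·t² + 44·t + 128 = 0  ⇒  m = (-22)² − 277·128 = -34972
m = -34972 < 0,  v_rel·d = -22 < 0  ⇒  outside

inside=no margin=-34972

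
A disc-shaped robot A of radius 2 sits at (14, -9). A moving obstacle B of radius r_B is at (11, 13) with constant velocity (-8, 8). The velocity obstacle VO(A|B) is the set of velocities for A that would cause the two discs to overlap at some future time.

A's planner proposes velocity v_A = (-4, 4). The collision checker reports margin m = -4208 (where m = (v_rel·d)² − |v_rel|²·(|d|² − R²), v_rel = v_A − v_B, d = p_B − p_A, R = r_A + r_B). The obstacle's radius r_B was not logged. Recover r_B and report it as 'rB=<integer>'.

m = -4208
d = (-3, 22);  v_rel = (4, -4),  |v_rel|² = 32
v_rel×d = (4)·(22) − (-4)·(-3) = 76
since m = R²·32 − 76²:  R² = (5776 + -4208) / 32 = 49
R = √49 = 7  ⇒  r_B = 7 − 2 = 5

rB=5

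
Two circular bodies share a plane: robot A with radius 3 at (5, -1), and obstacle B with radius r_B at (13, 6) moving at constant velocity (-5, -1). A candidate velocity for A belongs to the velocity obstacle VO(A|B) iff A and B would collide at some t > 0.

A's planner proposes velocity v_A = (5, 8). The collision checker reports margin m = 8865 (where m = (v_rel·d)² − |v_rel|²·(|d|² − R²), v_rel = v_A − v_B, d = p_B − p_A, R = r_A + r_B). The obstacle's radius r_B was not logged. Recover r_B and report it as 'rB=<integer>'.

m = 8865
d = (8, 7);  v_rel = (10, 9),  |v_rel|² = 181
v_rel×d = (10)·(7) − (9)·(8) = -2
since m = R²·181 − (-2)²:  R² = (4 + 8865) / 181 = 49
R = √49 = 7  ⇒  r_B = 7 − 3 = 4

rB=4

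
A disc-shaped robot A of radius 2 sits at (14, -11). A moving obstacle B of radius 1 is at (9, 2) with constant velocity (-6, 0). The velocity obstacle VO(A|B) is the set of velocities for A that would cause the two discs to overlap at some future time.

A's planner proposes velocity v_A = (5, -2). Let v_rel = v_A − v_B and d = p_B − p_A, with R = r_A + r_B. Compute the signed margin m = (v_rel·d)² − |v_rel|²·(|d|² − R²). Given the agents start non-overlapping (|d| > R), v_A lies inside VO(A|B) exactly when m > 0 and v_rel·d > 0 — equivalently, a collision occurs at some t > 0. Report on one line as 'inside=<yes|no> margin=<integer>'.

d = (-5, 13),  |d|² = 194;  R = 2+1 = 3,  c = 194−3² = 185
v_rel = (11, -2),  |v_rel|² = 125;  v_rel·d = (11)·(-5) + (-2)·(13) = -81
125·t² + 162·t + 185 = 0  ⇒  m = (-81)² − 125·185 = -16564
m = -16564 < 0,  v_rel·d = -81 < 0  ⇒  outside

inside=no margin=-16564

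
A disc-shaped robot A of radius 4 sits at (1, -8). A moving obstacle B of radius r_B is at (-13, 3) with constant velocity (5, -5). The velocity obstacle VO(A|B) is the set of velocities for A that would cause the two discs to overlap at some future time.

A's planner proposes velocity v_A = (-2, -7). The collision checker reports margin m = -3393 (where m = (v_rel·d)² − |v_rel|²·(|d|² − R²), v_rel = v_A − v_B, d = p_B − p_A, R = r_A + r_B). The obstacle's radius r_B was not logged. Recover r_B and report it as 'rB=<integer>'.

m = -3393
d = (-14, 11);  v_rel = (-7, -2),  |v_rel|² = 53
v_rel×d = (-7)·(11) − (-2)·(-14) = -105
since m = R²·53 − (-105)²:  R² = (11025 + -3393) / 53 = 144
R = √144 = 12  ⇒  r_B = 12 − 4 = 8

rB=8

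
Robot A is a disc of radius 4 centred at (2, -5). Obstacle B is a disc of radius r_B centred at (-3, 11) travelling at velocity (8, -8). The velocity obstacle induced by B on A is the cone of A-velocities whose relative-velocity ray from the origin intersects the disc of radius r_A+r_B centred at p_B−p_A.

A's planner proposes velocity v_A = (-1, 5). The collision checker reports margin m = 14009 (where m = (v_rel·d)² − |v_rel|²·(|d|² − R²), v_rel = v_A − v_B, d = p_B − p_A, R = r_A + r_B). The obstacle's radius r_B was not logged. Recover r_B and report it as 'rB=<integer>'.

m = 14009
d = (-5, 16);  v_rel = (-9, 13),  |v_rel|² = 250
v_rel×d = (-9)·(16) − (13)·(-5) = -79
since m = R²·250 − (-79)²:  R² = (6241 + 14009) / 250 = 81
R = √81 = 9  ⇒  r_B = 9 − 4 = 5

rB=5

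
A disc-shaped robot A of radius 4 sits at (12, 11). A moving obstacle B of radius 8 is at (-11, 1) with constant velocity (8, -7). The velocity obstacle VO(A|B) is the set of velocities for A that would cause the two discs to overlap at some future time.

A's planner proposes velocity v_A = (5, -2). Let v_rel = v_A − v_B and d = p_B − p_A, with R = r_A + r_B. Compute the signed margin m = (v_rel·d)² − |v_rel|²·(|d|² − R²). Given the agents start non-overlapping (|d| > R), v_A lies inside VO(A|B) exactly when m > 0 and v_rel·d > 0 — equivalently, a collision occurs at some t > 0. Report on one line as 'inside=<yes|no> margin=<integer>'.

d = (-23, -10),  |d|² = 629;  R = 4+8 = 12,  c = 629−12² = 485
v_rel = (-3, 5),  |v_rel|² = 34;  v_rel·d = (-3)·(-23) + (5)·(-10) = 19
34·t² − 38·t + 485 = 0  ⇒  m = 19² − 34·485 = -16129
m = -16129 < 0,  v_rel·d = 19 > 0  ⇒  outside

inside=no margin=-16129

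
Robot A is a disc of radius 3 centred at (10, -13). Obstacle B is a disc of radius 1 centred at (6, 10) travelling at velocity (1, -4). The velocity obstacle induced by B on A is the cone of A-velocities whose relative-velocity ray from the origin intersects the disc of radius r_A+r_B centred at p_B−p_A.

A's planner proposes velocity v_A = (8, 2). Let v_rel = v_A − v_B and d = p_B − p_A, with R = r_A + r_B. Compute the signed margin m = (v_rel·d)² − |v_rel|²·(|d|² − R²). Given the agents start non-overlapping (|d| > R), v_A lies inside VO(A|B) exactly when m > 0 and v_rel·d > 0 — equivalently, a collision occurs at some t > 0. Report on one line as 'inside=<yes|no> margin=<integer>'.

d = (-4, 23),  |d|² = 545;  R = 3+1 = 4,  c = 545−4² = 529
v_rel = (7, 6),  |v_rel|² = 85;  v_rel·d = (7)·(-4) + (6)·(23) = 110
85·t² − 220·t + 529 = 0  ⇒  m = 110² − 85·529 = -32865
m = -32865 < 0,  v_rel·d = 110 > 0  ⇒  outside

inside=no margin=-32865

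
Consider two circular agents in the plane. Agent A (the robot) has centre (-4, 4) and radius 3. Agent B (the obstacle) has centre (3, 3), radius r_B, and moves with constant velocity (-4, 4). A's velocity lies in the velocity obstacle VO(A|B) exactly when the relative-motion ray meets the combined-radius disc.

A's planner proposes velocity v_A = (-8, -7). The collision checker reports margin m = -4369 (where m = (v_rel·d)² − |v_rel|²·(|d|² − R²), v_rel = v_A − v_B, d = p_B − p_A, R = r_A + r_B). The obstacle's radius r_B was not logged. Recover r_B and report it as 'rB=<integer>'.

m = -4369
d = (7, -1);  v_rel = (-4, -11),  |v_rel|² = 137
v_rel×d = (-4)·(-1) − (-11)·(7) = 81
since m = R²·137 − 81²:  R² = (6561 + -4369) / 137 = 16
R = √16 = 4  ⇒  r_B = 4 − 3 = 1

rB=1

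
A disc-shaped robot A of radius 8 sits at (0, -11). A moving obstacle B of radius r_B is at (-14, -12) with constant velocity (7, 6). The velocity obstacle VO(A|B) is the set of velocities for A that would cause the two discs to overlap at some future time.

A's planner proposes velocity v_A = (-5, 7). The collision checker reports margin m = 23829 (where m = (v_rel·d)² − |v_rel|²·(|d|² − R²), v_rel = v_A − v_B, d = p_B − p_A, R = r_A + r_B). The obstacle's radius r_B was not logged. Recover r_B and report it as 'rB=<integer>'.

m = 23829
d = (-14, -1);  v_rel = (-12, 1),  |v_rel|² = 145
v_rel×d = (-12)·(-1) − (1)·(-14) = 26
since m = R²·145 − 26²:  R² = (676 + 23829) / 145 = 169
R = √169 = 13  ⇒  r_B = 13 − 8 = 5

rB=5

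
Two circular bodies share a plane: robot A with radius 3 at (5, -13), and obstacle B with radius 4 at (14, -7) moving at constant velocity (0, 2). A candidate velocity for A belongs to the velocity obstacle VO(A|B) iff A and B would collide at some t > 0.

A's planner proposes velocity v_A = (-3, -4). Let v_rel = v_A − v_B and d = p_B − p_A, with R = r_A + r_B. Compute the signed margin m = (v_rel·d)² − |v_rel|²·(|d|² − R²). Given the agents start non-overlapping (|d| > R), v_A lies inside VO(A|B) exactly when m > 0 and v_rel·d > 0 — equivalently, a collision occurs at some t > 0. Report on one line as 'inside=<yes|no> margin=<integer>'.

d = (9, 6),  |d|² = 117;  R = 3+4 = 7,  c = 117−7² = 68
v_rel = (-3, -6),  |v_rel|² = 45;  v_rel·d = (-3)·(9) + (-6)·(6) = -63
45·t² + 126·t + 68 = 0  ⇒  m = (-63)² − 45·68 = 909
m = 909 > 0,  v_rel·d = -63 < 0  ⇒  outside

inside=no margin=909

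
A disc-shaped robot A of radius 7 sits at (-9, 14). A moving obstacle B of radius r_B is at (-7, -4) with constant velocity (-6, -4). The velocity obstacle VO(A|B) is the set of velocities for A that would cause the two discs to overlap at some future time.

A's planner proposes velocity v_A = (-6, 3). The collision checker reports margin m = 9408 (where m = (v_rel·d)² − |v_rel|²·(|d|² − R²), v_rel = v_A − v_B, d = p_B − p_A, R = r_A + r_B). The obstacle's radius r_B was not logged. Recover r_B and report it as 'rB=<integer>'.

m = 9408
d = (2, -18);  v_rel = (0, 7),  |v_rel|² = 49
v_rel×d = (0)·(-18) − (7)·(2) = -14
since m = R²·49 − (-14)²:  R² = (196 + 9408) / 49 = 196
R = √196 = 14  ⇒  r_B = 14 − 7 = 7

rB=7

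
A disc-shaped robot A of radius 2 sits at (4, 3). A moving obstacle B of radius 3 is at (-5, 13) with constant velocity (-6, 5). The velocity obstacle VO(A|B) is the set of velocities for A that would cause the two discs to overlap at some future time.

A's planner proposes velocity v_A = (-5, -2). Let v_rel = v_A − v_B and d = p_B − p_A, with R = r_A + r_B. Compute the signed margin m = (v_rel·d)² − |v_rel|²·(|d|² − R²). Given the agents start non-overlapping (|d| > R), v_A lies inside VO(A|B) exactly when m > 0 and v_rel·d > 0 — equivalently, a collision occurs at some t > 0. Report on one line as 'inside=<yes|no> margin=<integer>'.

d = (-9, 10),  |d|² = 181;  R = 2+3 = 5,  c = 181−5² = 156
v_rel = (1, -7),  |v_rel|² = 50;  v_rel·d = (1)·(-9) + (-7)·(10) = -79
50·t² + 158·t + 156 = 0  ⇒  m = (-79)² − 50·156 = -1559
m = -1559 < 0,  v_rel·d = -79 < 0  ⇒  outside

inside=no margin=-1559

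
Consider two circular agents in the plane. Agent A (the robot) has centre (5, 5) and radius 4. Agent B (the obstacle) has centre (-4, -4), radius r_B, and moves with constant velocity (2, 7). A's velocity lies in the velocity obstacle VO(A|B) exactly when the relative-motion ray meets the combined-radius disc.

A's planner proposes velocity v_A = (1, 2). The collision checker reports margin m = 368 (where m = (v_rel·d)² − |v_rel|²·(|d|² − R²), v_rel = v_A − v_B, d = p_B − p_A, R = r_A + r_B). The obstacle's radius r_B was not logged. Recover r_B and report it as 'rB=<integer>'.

m = 368
d = (-9, -9);  v_rel = (-1, -5),  |v_rel|² = 26
v_rel×d = (-1)·(-9) − (-5)·(-9) = -36
since m = R²·26 − (-36)²:  R² = (1296 + 368) / 26 = 64
R = √64 = 8  ⇒  r_B = 8 − 4 = 4

rB=4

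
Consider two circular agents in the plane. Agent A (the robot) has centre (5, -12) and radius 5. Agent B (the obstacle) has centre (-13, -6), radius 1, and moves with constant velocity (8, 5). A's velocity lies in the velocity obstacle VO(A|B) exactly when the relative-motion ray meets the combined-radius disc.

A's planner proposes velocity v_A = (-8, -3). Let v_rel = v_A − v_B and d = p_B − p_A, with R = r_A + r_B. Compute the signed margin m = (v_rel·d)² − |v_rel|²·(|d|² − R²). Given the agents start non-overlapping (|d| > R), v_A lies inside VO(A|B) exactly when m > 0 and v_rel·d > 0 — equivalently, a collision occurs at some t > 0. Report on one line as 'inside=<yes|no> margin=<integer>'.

d = (-18, 6),  |d|² = 360;  R = 5+1 = 6,  c = 360−6² = 324
v_rel = (-16, -8),  |v_rel|² = 320;  v_rel·d = (-16)·(-18) + (-8)·(6) = 240
320·t² − 480·t + 324 = 0  ⇒  m = 240² − 320·324 = -46080
m = -46080 < 0,  v_rel·d = 240 > 0  ⇒  outside

inside=no margin=-46080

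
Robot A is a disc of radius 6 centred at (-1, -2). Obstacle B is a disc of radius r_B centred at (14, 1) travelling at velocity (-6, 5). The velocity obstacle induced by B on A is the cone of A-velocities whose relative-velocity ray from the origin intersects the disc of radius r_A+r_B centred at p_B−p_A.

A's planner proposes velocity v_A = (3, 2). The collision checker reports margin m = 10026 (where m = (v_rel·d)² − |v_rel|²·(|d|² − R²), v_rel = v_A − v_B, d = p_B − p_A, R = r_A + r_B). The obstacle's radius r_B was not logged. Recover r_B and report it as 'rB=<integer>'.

m = 10026
d = (15, 3);  v_rel = (9, -3),  |v_rel|² = 90
v_rel×d = (9)·(3) − (-3)·(15) = 72
since m = R²·90 − 72²:  R² = (5184 + 10026) / 90 = 169
R = √169 = 13  ⇒  r_B = 13 − 6 = 7

rB=7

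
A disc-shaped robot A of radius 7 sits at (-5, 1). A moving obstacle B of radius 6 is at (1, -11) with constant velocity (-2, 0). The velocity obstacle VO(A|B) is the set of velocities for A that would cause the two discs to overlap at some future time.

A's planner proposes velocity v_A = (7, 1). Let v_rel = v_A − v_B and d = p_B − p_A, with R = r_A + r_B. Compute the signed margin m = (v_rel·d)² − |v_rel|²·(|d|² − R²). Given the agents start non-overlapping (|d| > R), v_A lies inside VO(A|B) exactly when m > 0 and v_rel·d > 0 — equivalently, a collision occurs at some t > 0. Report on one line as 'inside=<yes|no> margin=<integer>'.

d = (6, -12),  |d|² = 180;  R = 7+6 = 13,  c = 180−13² = 11
v_rel = (9, 1),  |v_rel|² = 82;  v_rel·d = (9)·(6) + (1)·(-12) = 42
82·t² − 84·t + 11 = 0  ⇒  m = 42² − 82·11 = 862
m = 862 > 0,  v_rel·d = 42 > 0  ⇒  inside

inside=yes margin=862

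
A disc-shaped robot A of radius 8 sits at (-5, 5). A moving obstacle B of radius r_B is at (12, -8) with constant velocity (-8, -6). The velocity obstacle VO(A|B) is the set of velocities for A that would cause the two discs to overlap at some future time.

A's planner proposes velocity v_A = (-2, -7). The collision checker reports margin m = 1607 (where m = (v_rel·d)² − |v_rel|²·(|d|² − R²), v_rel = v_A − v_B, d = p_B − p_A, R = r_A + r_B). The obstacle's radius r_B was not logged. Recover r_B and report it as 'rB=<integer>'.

m = 1607
d = (17, -13);  v_rel = (6, -1),  |v_rel|² = 37
v_rel×d = (6)·(-13) − (-1)·(17) = -61
since m = R²·37 − (-61)²:  R² = (3721 + 1607) / 37 = 144
R = √144 = 12  ⇒  r_B = 12 − 8 = 4

rB=4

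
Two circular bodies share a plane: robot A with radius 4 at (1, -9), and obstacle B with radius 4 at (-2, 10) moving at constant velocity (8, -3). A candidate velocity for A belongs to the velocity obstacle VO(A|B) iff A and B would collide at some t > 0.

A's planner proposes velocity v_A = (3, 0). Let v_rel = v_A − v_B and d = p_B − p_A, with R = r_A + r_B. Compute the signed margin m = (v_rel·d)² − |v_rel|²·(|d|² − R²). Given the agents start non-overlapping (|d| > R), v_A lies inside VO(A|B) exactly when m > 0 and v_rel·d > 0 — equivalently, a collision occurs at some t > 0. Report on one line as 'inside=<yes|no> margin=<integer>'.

d = (-3, 19),  |d|² = 370;  R = 4+4 = 8,  c = 370−8² = 306
v_rel = (-5, 3),  |v_rel|² = 34;  v_rel·d = (-5)·(-3) + (3)·(19) = 72
34·t² − 144·t + 306 = 0  ⇒  m = 72² − 34·306 = -5220
m = -5220 < 0,  v_rel·d = 72 > 0  ⇒  outside

inside=no margin=-5220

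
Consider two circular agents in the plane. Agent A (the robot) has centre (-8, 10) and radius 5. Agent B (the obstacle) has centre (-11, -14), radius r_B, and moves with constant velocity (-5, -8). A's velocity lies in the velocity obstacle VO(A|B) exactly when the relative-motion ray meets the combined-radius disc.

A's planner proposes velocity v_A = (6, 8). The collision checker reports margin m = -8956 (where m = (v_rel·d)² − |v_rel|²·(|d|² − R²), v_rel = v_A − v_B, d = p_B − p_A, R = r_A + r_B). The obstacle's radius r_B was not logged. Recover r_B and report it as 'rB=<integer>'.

m = -8956
d = (-3, -24);  v_rel = (11, 16),  |v_rel|² = 377
v_rel×d = (11)·(-24) − (16)·(-3) = -216
since m = R²·377 − (-216)²:  R² = (46656 + -8956) / 377 = 100
R = √100 = 10  ⇒  r_B = 10 − 5 = 5

rB=5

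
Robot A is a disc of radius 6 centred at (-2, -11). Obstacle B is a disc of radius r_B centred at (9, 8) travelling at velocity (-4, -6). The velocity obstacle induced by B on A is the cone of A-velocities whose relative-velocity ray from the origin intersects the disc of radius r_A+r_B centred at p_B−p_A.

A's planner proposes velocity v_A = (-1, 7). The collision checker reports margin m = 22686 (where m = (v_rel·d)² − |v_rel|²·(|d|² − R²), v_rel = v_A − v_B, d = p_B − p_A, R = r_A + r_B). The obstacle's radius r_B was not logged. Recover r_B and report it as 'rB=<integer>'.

m = 22686
d = (11, 19);  v_rel = (3, 13),  |v_rel|² = 178
v_rel×d = (3)·(19) − (13)·(11) = -86
since m = R²·178 − (-86)²:  R² = (7396 + 22686) / 178 = 169
R = √169 = 13  ⇒  r_B = 13 − 6 = 7

rB=7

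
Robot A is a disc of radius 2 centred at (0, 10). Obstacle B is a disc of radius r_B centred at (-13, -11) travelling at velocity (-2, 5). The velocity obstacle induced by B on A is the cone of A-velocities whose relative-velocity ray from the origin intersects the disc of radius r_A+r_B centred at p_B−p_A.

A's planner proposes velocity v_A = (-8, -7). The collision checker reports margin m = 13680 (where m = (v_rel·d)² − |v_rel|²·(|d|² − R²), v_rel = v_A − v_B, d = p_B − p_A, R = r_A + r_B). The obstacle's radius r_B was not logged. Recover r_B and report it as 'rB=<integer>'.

m = 13680
d = (-13, -21);  v_rel = (-6, -12),  |v_rel|² = 180
v_rel×d = (-6)·(-21) − (-12)·(-13) = -30
since m = R²·180 − (-30)²:  R² = (900 + 13680) / 180 = 81
R = √81 = 9  ⇒  r_B = 9 − 2 = 7

rB=7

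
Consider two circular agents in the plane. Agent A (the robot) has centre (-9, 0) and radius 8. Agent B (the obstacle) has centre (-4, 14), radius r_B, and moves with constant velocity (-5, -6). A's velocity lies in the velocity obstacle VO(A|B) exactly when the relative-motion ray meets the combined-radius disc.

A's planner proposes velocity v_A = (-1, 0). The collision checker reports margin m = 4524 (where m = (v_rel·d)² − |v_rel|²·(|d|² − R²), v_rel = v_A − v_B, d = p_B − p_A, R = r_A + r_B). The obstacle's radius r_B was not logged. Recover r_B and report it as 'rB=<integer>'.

m = 4524
d = (5, 14);  v_rel = (4, 6),  |v_rel|² = 52
v_rel×d = (4)·(14) − (6)·(5) = 26
since m = R²·52 − 26²:  R² = (676 + 4524) / 52 = 100
R = √100 = 10  ⇒  r_B = 10 − 8 = 2

rB=2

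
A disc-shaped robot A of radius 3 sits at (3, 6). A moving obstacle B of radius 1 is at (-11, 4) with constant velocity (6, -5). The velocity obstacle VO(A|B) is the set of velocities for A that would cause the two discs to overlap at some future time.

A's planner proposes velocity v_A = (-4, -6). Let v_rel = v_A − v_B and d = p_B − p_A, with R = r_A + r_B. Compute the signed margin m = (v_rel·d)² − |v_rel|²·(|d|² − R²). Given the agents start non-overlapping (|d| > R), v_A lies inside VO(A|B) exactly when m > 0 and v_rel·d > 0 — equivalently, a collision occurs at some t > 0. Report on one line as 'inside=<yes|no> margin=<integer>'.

d = (-14, -2),  |d|² = 200;  R = 3+1 = 4,  c = 200−4² = 184
v_rel = (-10, -1),  |v_rel|² = 101;  v_rel·d = (-10)·(-14) + (-1)·(-2) = 142
101·t² − 284·t + 184 = 0  ⇒  m = 142² − 101·184 = 1580
m = 1580 > 0,  v_rel·d = 142 > 0  ⇒  inside

inside=yes margin=1580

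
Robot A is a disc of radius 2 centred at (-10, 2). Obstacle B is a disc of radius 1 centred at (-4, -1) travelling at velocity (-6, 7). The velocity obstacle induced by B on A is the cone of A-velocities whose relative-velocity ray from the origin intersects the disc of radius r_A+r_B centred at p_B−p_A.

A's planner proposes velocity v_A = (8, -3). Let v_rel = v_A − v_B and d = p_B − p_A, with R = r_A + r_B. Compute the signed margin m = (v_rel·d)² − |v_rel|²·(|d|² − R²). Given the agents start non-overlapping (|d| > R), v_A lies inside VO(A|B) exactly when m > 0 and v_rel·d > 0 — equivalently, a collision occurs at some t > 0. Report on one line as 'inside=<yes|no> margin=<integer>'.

d = (6, -3),  |d|² = 45;  R = 2+1 = 3,  c = 45−3² = 36
v_rel = (14, -10),  |v_rel|² = 296;  v_rel·d = (14)·(6) + (-10)·(-3) = 114
296·t² − 228·t + 36 = 0  ⇒  m = 114² − 296·36 = 2340
m = 2340 > 0,  v_rel·d = 114 > 0  ⇒  inside

inside=yes margin=2340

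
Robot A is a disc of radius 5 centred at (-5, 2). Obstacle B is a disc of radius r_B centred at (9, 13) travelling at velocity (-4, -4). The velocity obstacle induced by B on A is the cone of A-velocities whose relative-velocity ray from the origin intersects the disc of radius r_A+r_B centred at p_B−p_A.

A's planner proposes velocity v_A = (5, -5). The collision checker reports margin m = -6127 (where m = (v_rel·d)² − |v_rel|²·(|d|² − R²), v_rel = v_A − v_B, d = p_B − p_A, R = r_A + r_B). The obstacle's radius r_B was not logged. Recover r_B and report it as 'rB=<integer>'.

m = -6127
d = (14, 11);  v_rel = (9, -1),  |v_rel|² = 82
v_rel×d = (9)·(11) − (-1)·(14) = 113
since m = R²·82 − 113²:  R² = (12769 + -6127) / 82 = 81
R = √81 = 9  ⇒  r_B = 9 − 5 = 4

rB=4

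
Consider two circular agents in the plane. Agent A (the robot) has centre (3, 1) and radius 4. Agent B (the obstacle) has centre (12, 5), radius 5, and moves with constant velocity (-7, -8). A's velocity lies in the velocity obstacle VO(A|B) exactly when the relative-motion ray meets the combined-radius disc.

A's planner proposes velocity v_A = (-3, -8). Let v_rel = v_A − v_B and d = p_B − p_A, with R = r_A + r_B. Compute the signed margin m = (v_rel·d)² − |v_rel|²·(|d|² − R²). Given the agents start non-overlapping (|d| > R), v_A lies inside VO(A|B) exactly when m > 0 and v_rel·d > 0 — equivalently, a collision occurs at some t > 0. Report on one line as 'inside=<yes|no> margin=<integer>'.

d = (9, 4),  |d|² = 97;  R = 4+5 = 9,  c = 97−9² = 16
v_rel = (4, 0),  |v_rel|² = 16;  v_rel·d = (4)·(9) + (0)·(4) = 36
16·t² − 72·t + 16 = 0  ⇒  m = 36² − 16·16 = 1040
m = 1040 > 0,  v_rel·d = 36 > 0  ⇒  inside

inside=yes margin=1040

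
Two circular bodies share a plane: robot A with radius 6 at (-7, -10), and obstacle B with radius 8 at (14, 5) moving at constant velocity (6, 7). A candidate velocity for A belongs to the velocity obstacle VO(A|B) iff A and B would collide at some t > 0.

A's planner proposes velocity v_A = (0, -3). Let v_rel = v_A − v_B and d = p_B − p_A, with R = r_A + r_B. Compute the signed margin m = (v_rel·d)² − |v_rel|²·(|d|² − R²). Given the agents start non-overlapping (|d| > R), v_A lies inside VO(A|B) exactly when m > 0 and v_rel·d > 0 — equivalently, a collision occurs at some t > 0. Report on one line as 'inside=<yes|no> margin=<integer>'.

d = (21, 15),  |d|² = 666;  R = 6+8 = 14,  c = 666−14² = 470
v_rel = (-6, -10),  |v_rel|² = 136;  v_rel·d = (-6)·(21) + (-10)·(15) = -276
136·t² + 552·t + 470 = 0  ⇒  m = (-276)² − 136·470 = 12256
m = 12256 > 0,  v_rel·d = -276 < 0  ⇒  outside

inside=no margin=12256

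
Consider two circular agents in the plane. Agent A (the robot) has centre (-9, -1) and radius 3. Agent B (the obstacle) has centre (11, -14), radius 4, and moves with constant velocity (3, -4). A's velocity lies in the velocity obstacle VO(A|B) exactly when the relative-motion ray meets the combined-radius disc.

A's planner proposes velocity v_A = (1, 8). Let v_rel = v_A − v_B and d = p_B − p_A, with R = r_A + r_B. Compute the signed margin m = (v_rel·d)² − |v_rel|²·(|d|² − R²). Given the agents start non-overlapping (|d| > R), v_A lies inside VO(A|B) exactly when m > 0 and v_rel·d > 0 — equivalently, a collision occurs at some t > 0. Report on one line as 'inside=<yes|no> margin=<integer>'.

d = (20, -13),  |d|² = 569;  R = 3+4 = 7,  c = 569−7² = 520
v_rel = (-2, 12),  |v_rel|² = 148;  v_rel·d = (-2)·(20) + (12)·(-13) = -196
148·t² + 392·t + 520 = 0  ⇒  m = (-196)² − 148·520 = -38544
m = -38544 < 0,  v_rel·d = -196 < 0  ⇒  outside

inside=no margin=-38544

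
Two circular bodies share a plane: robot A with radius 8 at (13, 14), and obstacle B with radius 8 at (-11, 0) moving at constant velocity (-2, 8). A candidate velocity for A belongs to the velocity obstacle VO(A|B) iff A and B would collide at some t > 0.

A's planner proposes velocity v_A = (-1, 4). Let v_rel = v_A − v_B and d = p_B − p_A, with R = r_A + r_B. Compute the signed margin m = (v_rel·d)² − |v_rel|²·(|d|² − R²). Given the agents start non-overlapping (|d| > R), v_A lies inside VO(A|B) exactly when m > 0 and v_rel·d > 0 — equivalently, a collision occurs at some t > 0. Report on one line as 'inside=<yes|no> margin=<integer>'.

d = (-24, -14),  |d|² = 772;  R = 8+8 = 16,  c = 772−16² = 516
v_rel = (1, -4),  |v_rel|² = 17;  v_rel·d = (1)·(-24) + (-4)·(-14) = 32
17·t² − 64·t + 516 = 0  ⇒  m = 32² − 17·516 = -7748
m = -7748 < 0,  v_rel·d = 32 > 0  ⇒  outside

inside=no margin=-7748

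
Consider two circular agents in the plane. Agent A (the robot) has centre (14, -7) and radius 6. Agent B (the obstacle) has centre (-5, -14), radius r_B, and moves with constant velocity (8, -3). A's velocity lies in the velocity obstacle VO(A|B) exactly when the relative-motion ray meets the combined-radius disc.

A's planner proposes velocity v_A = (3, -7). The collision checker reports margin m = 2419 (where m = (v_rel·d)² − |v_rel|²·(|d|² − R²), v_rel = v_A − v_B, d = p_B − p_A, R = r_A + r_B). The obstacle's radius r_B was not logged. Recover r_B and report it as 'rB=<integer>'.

m = 2419
d = (-19, -7);  v_rel = (-5, -4),  |v_rel|² = 41
v_rel×d = (-5)·(-7) − (-4)·(-19) = -41
since m = R²·41 − (-41)²:  R² = (1681 + 2419) / 41 = 100
R = √100 = 10  ⇒  r_B = 10 − 6 = 4

rB=4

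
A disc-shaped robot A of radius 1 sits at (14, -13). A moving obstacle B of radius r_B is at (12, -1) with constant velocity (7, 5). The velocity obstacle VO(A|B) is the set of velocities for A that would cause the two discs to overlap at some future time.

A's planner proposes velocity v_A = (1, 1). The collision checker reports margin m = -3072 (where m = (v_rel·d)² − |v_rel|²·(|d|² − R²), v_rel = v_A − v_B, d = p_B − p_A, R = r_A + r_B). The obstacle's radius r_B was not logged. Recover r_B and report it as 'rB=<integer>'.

m = -3072
d = (-2, 12);  v_rel = (-6, -4),  |v_rel|² = 52
v_rel×d = (-6)·(12) − (-4)·(-2) = -80
since m = R²·52 − (-80)²:  R² = (6400 + -3072) / 52 = 64
R = √64 = 8  ⇒  r_B = 8 − 1 = 7

rB=7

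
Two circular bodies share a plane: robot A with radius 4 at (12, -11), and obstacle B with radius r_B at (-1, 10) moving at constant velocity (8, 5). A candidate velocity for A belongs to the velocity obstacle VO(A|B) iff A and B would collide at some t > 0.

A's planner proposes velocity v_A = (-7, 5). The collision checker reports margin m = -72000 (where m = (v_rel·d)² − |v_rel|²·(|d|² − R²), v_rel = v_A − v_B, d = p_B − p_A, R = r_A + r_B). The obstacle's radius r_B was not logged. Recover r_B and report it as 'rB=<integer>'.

m = -72000
d = (-13, 21);  v_rel = (-15, 0),  |v_rel|² = 225
v_rel×d = (-15)·(21) − (0)·(-13) = -315
since m = R²·225 − (-315)²:  R² = (99225 + -72000) / 225 = 121
R = √121 = 11  ⇒  r_B = 11 − 4 = 7

rB=7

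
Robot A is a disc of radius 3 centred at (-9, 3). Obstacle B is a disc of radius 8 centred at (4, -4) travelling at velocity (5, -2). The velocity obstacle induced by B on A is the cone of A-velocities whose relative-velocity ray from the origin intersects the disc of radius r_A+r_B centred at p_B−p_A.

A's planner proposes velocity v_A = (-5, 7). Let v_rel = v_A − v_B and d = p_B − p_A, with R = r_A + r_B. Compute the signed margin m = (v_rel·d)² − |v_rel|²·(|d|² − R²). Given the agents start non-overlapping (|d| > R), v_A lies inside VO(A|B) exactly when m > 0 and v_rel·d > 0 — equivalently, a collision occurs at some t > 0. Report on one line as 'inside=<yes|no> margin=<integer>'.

d = (13, -7),  |d|² = 218;  R = 3+8 = 11,  c = 218−11² = 97
v_rel = (-10, 9),  |v_rel|² = 181;  v_rel·d = (-10)·(13) + (9)·(-7) = -193
181·t² + 386·t + 97 = 0  ⇒  m = (-193)² − 181·97 = 19692
m = 19692 > 0,  v_rel·d = -193 < 0  ⇒  outside

inside=no margin=19692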